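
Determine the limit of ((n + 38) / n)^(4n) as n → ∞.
lim = e^152

Rewrite as (1 + 38/n)^(4n). By the standard limit (1 + x/n)^n → e^x, we have (1 + 38/n)^n → e^38, and raising to the 4th power gives e^152.
More precisely, ln[(1 + 38/n)^(4n)] = 4n · ln(1 + 38/n) = 4n · (38/n + O(1/n^2)) = 152 + O(1/n) → 152.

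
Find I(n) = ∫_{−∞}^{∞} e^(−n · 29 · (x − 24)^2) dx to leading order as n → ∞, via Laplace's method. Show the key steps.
I(n) = sqrt(π/(29n))

Here φ(x) = 29 · (x − 24)^2 has its unique minimum at x* = 24 with φ(x*) = 0 and φ''(x*) = 58. Laplace's method gives
  I(n) ~ e^(−n φ(x*)) · sqrt(2π / (n · φ''(x*))) = sqrt(2π / (58n)) = sqrt(π/(29n)).
This is exact: substituting u = (x − 24)·sqrt(29n) gives I(n) = (1/sqrt(29n)) ∫_{−∞}^{∞} e^(−u^2) du = sqrt(π/(29n)).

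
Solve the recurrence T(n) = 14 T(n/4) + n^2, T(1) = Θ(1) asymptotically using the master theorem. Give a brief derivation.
T(n) = Θ(n^2)

log_4 14 ≈ 1.904. f(n) = n^2 dominates n^(log_4 14) since 2 > 1.904, and the regularity condition a·f(n/b) = 14·(n/4)^2 = (14/16)·n^2 ≤ c·f(n) holds with c = 14/16 ≈ 0.875 < 1. So this is Case 3: T(n) = Θ(f(n)) = Θ(n^2).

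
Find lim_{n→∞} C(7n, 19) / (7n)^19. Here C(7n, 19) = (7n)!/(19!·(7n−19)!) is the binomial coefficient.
lim = 1/19! = 1/121645100408832000

With N = 7n → ∞: C(N, 19) / N^19 = [N(N−1)…(N−18)] / (19! · N^19) = (1/19!) · 1 · (1 − 1/(7n)) · … · (1 − 18/(7n)). Each factor → 1 as N → ∞, so the limit is 1/19! = 1/121645100408832000.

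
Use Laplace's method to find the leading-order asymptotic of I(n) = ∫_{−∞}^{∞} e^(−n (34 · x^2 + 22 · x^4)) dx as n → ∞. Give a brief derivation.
I(n) ~ sqrt(π/(34n))

φ(x) = 34 · x^2 + 22 · x^4 has its unique global minimum at x* = 0 (since φ'(x) = 68x + 88x^3 = 0 only at x = 0 for real x with both coefficients positive, and φ → ∞ as |x| → ∞). At x* = 0, φ(0) = 0 and φ''(0) = 68. Laplace's method then gives
  I(n) ~ sqrt(2π / (n · φ''(0))) · e^(−n φ(0)) = sqrt(2π / (68n)) = sqrt(π/(34n)).
The 22 · x^4 term contributes only at subleading order (an O(1/n) relative correction).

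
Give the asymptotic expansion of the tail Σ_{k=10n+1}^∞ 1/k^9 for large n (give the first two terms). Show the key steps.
Σ_{k>10n} 1/k^9 = 1/(8 · (10n)^8) − 1/(2 · (10n)^9) + O(1/(10n)^10)

Compare to the integral: ∫_{10n}^∞ x^(−9) dx = [−x^(−8)/8]_{10n}^∞ = 1/((9−1)·(10n)^8). The Euler-Maclaurin correction adds −f(10n)/2 = −1/(2·(10n)^9). Euler-Maclaurin then gives
  Σ_{k>10n} 1/k^9 = ∫_{10n}^∞ dx/x^9 − 1/(2·(10n)^9) + O(1/(10n)^10).
(Equivalently this is ζ(9) − Σ_{k≤10n} 1/k^9.)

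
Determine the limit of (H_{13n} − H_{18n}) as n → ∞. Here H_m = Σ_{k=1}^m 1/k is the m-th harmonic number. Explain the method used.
lim = ln(13/18)

Euler-Maclaurin gives H_m = ln m + γ + 1/(2m) + O(1/m^2). The γ and O(1/m) terms cancel in the difference:
  H_{13n} − H_{18n} = ln(13n) − ln(18n) + O(1/n) = ln(13/18) + O(1/n).
Hence the limit is ln(13/18).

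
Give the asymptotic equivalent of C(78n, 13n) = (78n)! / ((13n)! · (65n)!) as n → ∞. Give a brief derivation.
C(78n, 13n) ~ (46656/3125)^(13n) · sqrt(3/(5π·13n))

Write N = 13n. Apply Stirling to each factorial:
  (6N)! ~ sqrt(2π·6N) · (6N/e)^(6N),
  N! ~ sqrt(2π N) · (N/e)^N,
  (5N)! ~ sqrt(2π·5N) · (5N/e)^(5N).
The exponential factors combine to (6N)^(6N) / (N^N · (5N)^(5N)) = 6^(6N)/5^(5N) = (6^6/5^5)^N = (46656/3125)^N.
The square-root prefactors combine to sqrt(2π·6N) / (sqrt(2π N)·sqrt(2π·5N)) = sqrt(6 / (2π·5·N)) = sqrt(3/(5π·13n)).
Substituting N = 13n: C(78n, 13n) ~ (46656/3125)^(13n) · sqrt(3/(5π·13n)).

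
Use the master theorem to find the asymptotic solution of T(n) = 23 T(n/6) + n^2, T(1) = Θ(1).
T(n) = Θ(n^2)

log_6 23 ≈ 1.750. f(n) = n^2 dominates n^(log_6 23) since 2 > 1.750, and the regularity condition a·f(n/b) = 23·(n/6)^2 = (23/36)·n^2 ≤ c·f(n) holds with c = 23/36 ≈ 0.639 < 1. So this is Case 3: T(n) = Θ(f(n)) = Θ(n^2).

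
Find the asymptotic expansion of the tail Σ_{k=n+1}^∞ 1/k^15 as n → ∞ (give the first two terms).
Σ_{k>n} 1/k^15 = 1/(14 · n^14) − 1/(2 · n^15) + O(1/n^16)

Compare to the integral: ∫_{n}^∞ x^(−15) dx = [−x^(−14)/14]_{n}^∞ = 1/((15−1)·n^14). The Euler-Maclaurin correction adds −f(n)/2 = −1/(2·n^15). Euler-Maclaurin then gives
  Σ_{k>n} 1/k^15 = ∫_{n}^∞ dx/x^15 − 1/(2·n^15) + O(1/n^16).
(Equivalently this is ζ(15) − Σ_{k≤n} 1/k^15.)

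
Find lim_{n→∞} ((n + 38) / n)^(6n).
lim = e^228

Rewrite as (1 + 38/n)^(6n). By the standard limit (1 + x/n)^n → e^x, we have (1 + 38/n)^n → e^38, and raising to the 6th power gives e^228.
More precisely, ln[(1 + 38/n)^(6n)] = 6n · ln(1 + 38/n) = 6n · (38/n + O(1/n^2)) = 228 + O(1/n) → 228.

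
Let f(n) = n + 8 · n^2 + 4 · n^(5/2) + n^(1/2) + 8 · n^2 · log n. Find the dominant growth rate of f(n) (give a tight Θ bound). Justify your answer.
f(n) ∈ Θ(n^(5/2))

Compare the terms by growth order. For large n, n^a · (log n)^b dominates n^a' · (log n)^b' iff a > a', or (a = a' and b > b'). Ranking the 5 terms shows the dominant one is 4 · n^(5/2). Hence f(n) ∈ Θ(n^(5/2)).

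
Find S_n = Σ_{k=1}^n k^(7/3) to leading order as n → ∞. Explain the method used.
S_n ~ (3/10) · n^(10/3)

Integral comparison: Σ_{k=1}^n k^(7/3) = ∫_0^n x^(7/3) dx + O(n^(7/3)). The integral is n^(1 + 7/3) / (1 + 7/3) = n^((7+3)/3) / ((7+3)/3) = (3/10) · n^(10/3).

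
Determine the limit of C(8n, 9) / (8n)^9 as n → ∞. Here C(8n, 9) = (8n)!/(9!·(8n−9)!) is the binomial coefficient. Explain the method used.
lim = 1/9! = 1/362880

With N = 8n → ∞: C(N, 9) / N^9 = [N(N−1)…(N−8)] / (9! · N^9) = (1/9!) · 1 · (1 − 1/(8n)) · … · (1 − 8/(8n)). Each factor → 1 as N → ∞, so the limit is 1/9! = 1/362880.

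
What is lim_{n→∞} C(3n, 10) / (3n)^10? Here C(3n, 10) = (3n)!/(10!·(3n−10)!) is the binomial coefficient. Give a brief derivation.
lim = 1/10! = 1/3628800

With N = 3n → ∞: C(N, 10) / N^10 = [N(N−1)…(N−9)] / (10! · N^10) = (1/10!) · 1 · (1 − 1/(3n)) · … · (1 − 9/(3n)). Each factor → 1 as N → ∞, so the limit is 1/10! = 1/3628800.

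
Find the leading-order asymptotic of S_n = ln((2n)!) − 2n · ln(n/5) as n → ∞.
S_n ~ 2n · (ln 10 − 1) + O(ln n)

Stirling: ln((2n)!) = 2n ln(2n) − 2n + O(ln n).
  S_n = 2n ln(2n) − 2n − 2n ln(n/5) + O(ln n)
      = 2n ln(2n) − 2n ln n + 2n ln 5 − 2n + O(ln n)
      = 2n ln 2 + 2n ln 5 − 2n + O(ln n)
      = 2n (ln 10 − 1) + O(ln n).
Numerically ln(10) − 1 ≈ 1.3026.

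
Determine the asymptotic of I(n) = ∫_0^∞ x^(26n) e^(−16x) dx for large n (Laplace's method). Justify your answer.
I(n) ~ (sqrt(2π·26n) / 16) · (26n/(16e))^(26n)

Write the integrand as exp(26n ln x − 16x) and set f(x) = 26n ln x − 16x. Then f'(x) = 26n/x − 16 = 0 at x* = 26n/16, and f''(x*) = −26n/x*^2 = −16^2/(26n). Laplace's method (interior maximum) gives
  I(n) ~ e^(f(x*)) · sqrt(2π / |f''(x*)|)
        = exp(26n ln(26n/16) − 26n) · sqrt(2π · 26n / 16^2)
        = (26n/16)^(26n) e^(−26n) · sqrt(2π·26n) / 16
        = (sqrt(2π·26n) / 16) · (26n/(16e))^(26n).
This matches Γ(26n+1)/16^(26n+1) with Stirling applied to Γ.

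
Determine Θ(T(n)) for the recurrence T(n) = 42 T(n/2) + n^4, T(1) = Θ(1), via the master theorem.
T(n) = Θ(n^(log_2 42))

Master theorem: compare f(n) = n^4 to n^(log_2 42) where log_2 42 ≈ 5.392. Since 4 < log_2 42, we have f(n) = O(n^(log_2 42 − ε)) for some ε > 0 — Case 1. Hence T(n) = Θ(n^(log_2 42)).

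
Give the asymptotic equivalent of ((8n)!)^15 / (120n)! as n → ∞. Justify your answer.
((8n)!)^15/(120n)! ~ ((2π·8n)^(14/2) / sqrt(15)) · 15^(−15·8n)  →  0

Write N = 8n. Stirling: N! ~ sqrt(2π N)(N/e)^N and (15N)! ~ sqrt(2π·15N)·(15N/e)^(15N).
  (N!)^15/(15N)! ~ (2π N)^(15/2) (N/e)^(15N) / [sqrt(2π·15N) (15N/e)^(15N)]
     = (2π N)^(15/2) / sqrt(2π·15N) · (N/(15N))^(15N)
     = (2π N)^((15−1)/2) / sqrt(15) · 15^(−15N).
Since 15^15 > 1, the factor 15^(−15N) decays exponentially, so the ratio → 0. Substituting N = 8n gives the stated form.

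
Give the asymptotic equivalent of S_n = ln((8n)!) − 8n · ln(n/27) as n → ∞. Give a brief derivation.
S_n ~ 8n · (ln 216 − 1) + O(ln n)

Stirling: ln((8n)!) = 8n ln(8n) − 8n + O(ln n).
  S_n = 8n ln(8n) − 8n − 8n ln(n/27) + O(ln n)
      = 8n ln(8n) − 8n ln n + 8n ln 27 − 8n + O(ln n)
      = 8n ln 8 + 8n ln 27 − 8n + O(ln n)
      = 8n (ln 216 − 1) + O(ln n).
Numerically ln(216) − 1 ≈ 4.3753.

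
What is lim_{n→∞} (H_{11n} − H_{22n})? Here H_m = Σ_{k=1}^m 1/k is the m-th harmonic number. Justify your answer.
lim = ln(11/22) = −ln 2

Euler-Maclaurin gives H_m = ln m + γ + 1/(2m) + O(1/m^2). The γ and O(1/m) terms cancel in the difference:
  H_{11n} − H_{22n} = ln(11n) − ln(22n) + O(1/n) = ln(11/22) + O(1/n).
Hence the limit is ln(11/22) = −ln 2.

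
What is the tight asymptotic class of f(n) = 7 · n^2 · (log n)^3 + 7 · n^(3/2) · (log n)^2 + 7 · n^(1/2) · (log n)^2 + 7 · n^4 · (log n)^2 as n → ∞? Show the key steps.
f(n) ∈ Θ(n^4 · (log n)^2)

Compare the terms by growth order. For large n, n^a · (log n)^b dominates n^a' · (log n)^b' iff a > a', or (a = a' and b > b'). Ranking the 4 terms shows the dominant one is 7 · n^4 · (log n)^2. Hence f(n) ∈ Θ(n^4 · (log n)^2).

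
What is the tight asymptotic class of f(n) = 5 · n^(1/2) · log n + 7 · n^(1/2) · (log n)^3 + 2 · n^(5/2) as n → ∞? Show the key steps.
f(n) ∈ Θ(n^(5/2))

Compare the terms by growth order. For large n, n^a · (log n)^b dominates n^a' · (log n)^b' iff a > a', or (a = a' and b > b'). Ranking the 3 terms shows the dominant one is 2 · n^(5/2). Hence f(n) ∈ Θ(n^(5/2)).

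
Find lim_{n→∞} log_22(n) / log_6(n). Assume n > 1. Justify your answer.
lim = ln(6) / ln(22) = log_22(6)

Change of base: log_22(n) = ln n / ln 22 and log_6(n) = ln n / ln 6. The ratio is (ln n / ln 22) · (ln 6 / ln n) = ln 6 / ln 22, a constant independent of n. So the limit is ln 6 / ln 22 = log_22(6).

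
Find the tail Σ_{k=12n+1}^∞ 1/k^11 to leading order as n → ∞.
Σ_{k>12n} 1/k^11 ~ 1/(10 · (12n)^10)

Compare to the integral: ∫_{12n}^∞ x^(−11) dx = [−x^(−10)/10]_{12n}^∞ = 1/((11−1)·(12n)^10). Euler-Maclaurin then gives
  Σ_{k>12n} 1/k^11 = ∫_{12n}^∞ dx/x^11 − 1/(2·(12n)^11) + O(1/(12n)^12).
(Equivalently this is ζ(11) − Σ_{k≤12n} 1/k^11.)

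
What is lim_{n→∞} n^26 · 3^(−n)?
lim = 0

Exponentials with base > 1 dominate every fixed polynomial: for any fixed c, n^c / 3^n → 0 as n → ∞ (e.g. by the ratio test, or by writing 3^n = e^(n ln 3) and noting e^(n ln 3) / n^c → ∞). Hence n^26 · 3^(−n) = n^26 / 3^n → 0.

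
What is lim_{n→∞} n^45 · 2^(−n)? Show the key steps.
lim = 0

Exponentials with base > 1 dominate every fixed polynomial: for any fixed c, n^c / 2^n → 0 as n → ∞ (e.g. by the ratio test, or by writing 2^n = e^(n ln 2) and noting e^(n ln 2) / n^c → ∞). Hence n^45 · 2^(−n) = n^45 / 2^n → 0.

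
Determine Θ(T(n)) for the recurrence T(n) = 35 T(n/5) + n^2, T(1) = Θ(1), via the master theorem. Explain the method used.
T(n) = Θ(n^(log_5 35))

Master theorem: compare f(n) = n^2 to n^(log_5 35) where log_5 35 ≈ 2.209. Since 2 < log_5 35, we have f(n) = O(n^(log_5 35 − ε)) for some ε > 0 — Case 1. Hence T(n) = Θ(n^(log_5 35)).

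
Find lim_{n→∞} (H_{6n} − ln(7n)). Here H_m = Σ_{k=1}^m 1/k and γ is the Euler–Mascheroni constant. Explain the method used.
lim = ln(6/7) + γ

By Euler-Maclaurin, H_m = ln m + γ + O(1/m). So
  H_{6n} − ln(7n) = ln(6n) + γ − ln(7n) + O(1/n)
                       = ln(6/7) + γ + O(1/n).
Hence the limit is ln(6/7) + γ.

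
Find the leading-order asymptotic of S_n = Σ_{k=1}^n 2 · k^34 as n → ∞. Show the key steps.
S_n ~ 2 · n^35 / 35

By integral comparison (Euler-Maclaurin), Σ_{k=1}^n 2 · k^34 = 2 · ∫_0^n x^34 dx + O(n^34) = 2 · n^35/35 + O(n^34). (Equivalently, Faulhaber's formula gives the same leading term.)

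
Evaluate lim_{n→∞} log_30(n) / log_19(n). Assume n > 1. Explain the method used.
lim = ln(19) / ln(30) = log_30(19)

Change of base: log_30(n) = ln n / ln 30 and log_19(n) = ln n / ln 19. The ratio is (ln n / ln 30) · (ln 19 / ln n) = ln 19 / ln 30, a constant independent of n. So the limit is ln 19 / ln 30 = log_30(19).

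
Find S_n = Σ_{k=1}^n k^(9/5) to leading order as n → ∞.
S_n ~ (5/14) · n^(14/5)

Integral comparison: Σ_{k=1}^n k^(9/5) = ∫_0^n x^(9/5) dx + O(n^(9/5)). The integral is n^(1 + 9/5) / (1 + 9/5) = n^((9+5)/5) / ((9+5)/5) = (5/14) · n^(14/5).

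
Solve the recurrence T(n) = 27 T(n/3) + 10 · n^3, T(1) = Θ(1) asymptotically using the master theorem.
T(n) = Θ(n^3 log n)

log_3 27 = 3, and f(n) = 10 · n^3 = Θ(n^(log_3 27)). This is Case 2 of the master theorem: T(n) = Θ(f(n) · log n) = Θ(n^3 log n).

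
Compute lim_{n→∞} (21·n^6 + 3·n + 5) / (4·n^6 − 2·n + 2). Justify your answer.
lim = 21/4

For large n the leading n^6 terms dominate both numerator and denominator. Dividing top and bottom by n^6, every other term tends to 0, leaving 21/4.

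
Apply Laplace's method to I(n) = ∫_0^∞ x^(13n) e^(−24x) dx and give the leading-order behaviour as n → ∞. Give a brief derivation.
I(n) ~ (sqrt(2π·13n) / 24) · (13n/(24e))^(13n)

Write the integrand as exp(13n ln x − 24x) and set f(x) = 13n ln x − 24x. Then f'(x) = 13n/x − 24 = 0 at x* = 13n/24, and f''(x*) = −13n/x*^2 = −24^2/(13n). Laplace's method (interior maximum) gives
  I(n) ~ e^(f(x*)) · sqrt(2π / |f''(x*)|)
        = exp(13n ln(13n/24) − 13n) · sqrt(2π · 13n / 24^2)
        = (13n/24)^(13n) e^(−13n) · sqrt(2π·13n) / 24
        = (sqrt(2π·13n) / 24) · (13n/(24e))^(13n).
This matches Γ(13n+1)/24^(13n+1) with Stirling applied to Γ.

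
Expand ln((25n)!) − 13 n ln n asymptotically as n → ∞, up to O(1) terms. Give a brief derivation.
ln((25n)!) − 13 n ln n = 12 n ln n + 25(ln 25 − 1) n + (1/2) ln(2π·25n) + O(1/n)

Stirling: ln((25n)!) = 25n ln(25n) − 25n + (1/2) ln(2π·25n) + O(1/n).
Expand 25n ln(25n) = 25n (ln n + ln 25) = 25n ln n + 25n ln 25.
Subtract 13n ln n: leading term is (25 − 13) n ln n = 12 n ln n. The next term is 25n ln 25 − 25n = 25(ln 25 − 1) n. Then the (1/2) ln(2π·25n) correction.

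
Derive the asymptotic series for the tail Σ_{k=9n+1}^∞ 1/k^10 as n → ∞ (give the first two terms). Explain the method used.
Σ_{k>9n} 1/k^10 = 1/(9 · (9n)^9) − 1/(2 · (9n)^10) + O(1/(9n)^11)

Compare to the integral: ∫_{9n}^∞ x^(−10) dx = [−x^(−9)/9]_{9n}^∞ = 1/((10−1)·(9n)^9). The Euler-Maclaurin correction adds −f(9n)/2 = −1/(2·(9n)^10). Euler-Maclaurin then gives
  Σ_{k>9n} 1/k^10 = ∫_{9n}^∞ dx/x^10 − 1/(2·(9n)^10) + O(1/(9n)^11).
(Equivalently this is ζ(10) − Σ_{k≤9n} 1/k^10.)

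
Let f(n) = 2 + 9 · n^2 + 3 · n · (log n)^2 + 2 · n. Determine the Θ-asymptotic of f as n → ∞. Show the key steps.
f(n) ∈ Θ(n^2)

Compare the terms by growth order. For large n, n^a · (log n)^b dominates n^a' · (log n)^b' iff a > a', or (a = a' and b > b'). Ranking the 4 terms shows the dominant one is 9 · n^2. Hence f(n) ∈ Θ(n^2).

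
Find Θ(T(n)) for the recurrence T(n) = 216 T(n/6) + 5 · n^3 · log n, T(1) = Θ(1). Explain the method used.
T(n) = Θ(n^3 · (log n)^2)

Here log_6 216 = 3 and f(n) = 5 · n^3 · log n = Θ(n^(log_6 216) · (log n)^1). This is the extended Case 2 of the master theorem (f matches the critical exponent up to log factors), giving T(n) = Θ(n^(log_6 216) · (log n)^(1+1)) = Θ(n^3 · (log n)^2).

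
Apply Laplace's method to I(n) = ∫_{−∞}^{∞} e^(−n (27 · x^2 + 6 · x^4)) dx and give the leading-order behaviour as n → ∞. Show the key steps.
I(n) ~ sqrt(π/(27n))

φ(x) = 27 · x^2 + 6 · x^4 has its unique global minimum at x* = 0 (since φ'(x) = 54x + 24x^3 = 0 only at x = 0 for real x with both coefficients positive, and φ → ∞ as |x| → ∞). At x* = 0, φ(0) = 0 and φ''(0) = 54. Laplace's method then gives
  I(n) ~ sqrt(2π / (n · φ''(0))) · e^(−n φ(0)) = sqrt(2π / (54n)) = sqrt(π/(27n)).
The 6 · x^4 term contributes only at subleading order (an O(1/n) relative correction).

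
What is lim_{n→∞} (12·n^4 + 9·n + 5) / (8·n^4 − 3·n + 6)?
lim = 12/8 = 3/2

For large n the leading n^4 terms dominate both numerator and denominator. Dividing top and bottom by n^4, every other term tends to 0, leaving 12/8 = 3/2.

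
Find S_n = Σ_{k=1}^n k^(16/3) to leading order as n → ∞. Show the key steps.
S_n ~ (3/19) · n^(19/3)

Integral comparison: Σ_{k=1}^n k^(16/3) = ∫_0^n x^(16/3) dx + O(n^(16/3)). The integral is n^(1 + 16/3) / (1 + 16/3) = n^((16+3)/3) / ((16+3)/3) = (3/19) · n^(19/3).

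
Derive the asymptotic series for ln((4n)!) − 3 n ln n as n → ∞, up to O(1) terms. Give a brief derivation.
ln((4n)!) − 3 n ln n = n ln n + 4(ln 4 − 1) n + (1/2) ln(2π·4n) + O(1/n)

Stirling: ln((4n)!) = 4n ln(4n) − 4n + (1/2) ln(2π·4n) + O(1/n).
Expand 4n ln(4n) = 4n (ln n + ln 4) = 4n ln n + 4n ln 4.
Subtract 3n ln n: leading term is (4 − 3) n ln n = n ln n. The next term is 4n ln 4 − 4n = 4(ln 4 − 1) n. Then the (1/2) ln(2π·4n) correction.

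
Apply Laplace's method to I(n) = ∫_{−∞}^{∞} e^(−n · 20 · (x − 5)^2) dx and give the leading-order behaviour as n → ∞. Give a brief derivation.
I(n) = sqrt(π/(20n))

Here φ(x) = 20 · (x − 5)^2 has its unique minimum at x* = 5 with φ(x*) = 0 and φ''(x*) = 40. Laplace's method gives
  I(n) ~ e^(−n φ(x*)) · sqrt(2π / (n · φ''(x*))) = sqrt(2π / (40n)) = sqrt(π/(20n)).
This is exact: substituting u = (x − 5)·sqrt(20n) gives I(n) = (1/sqrt(20n)) ∫_{−∞}^{∞} e^(−u^2) du = sqrt(π/(20n)).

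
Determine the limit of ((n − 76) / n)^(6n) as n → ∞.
lim = e^(−456)

Rewrite as (1 − 76/n)^(6n). By the standard limit (1 + x/n)^n → e^x, we have (1 − 76/n)^n → e^(−76), and raising to the 6th power gives e^(−456).
More precisely, ln[(1 − 76/n)^(6n)] = 6n · ln(1 − 76/n) = 6n · (-76/n + O(1/n^2)) = -456 + O(1/n) → -456.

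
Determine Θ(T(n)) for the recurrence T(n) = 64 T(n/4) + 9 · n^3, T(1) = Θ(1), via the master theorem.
T(n) = Θ(n^3 log n)

log_4 64 = 3, and f(n) = 9 · n^3 = Θ(n^(log_4 64)). This is Case 2 of the master theorem: T(n) = Θ(f(n) · log n) = Θ(n^3 log n).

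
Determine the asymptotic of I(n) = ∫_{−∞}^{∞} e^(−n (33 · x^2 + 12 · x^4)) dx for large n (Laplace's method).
I(n) ~ sqrt(π/(33n))

φ(x) = 33 · x^2 + 12 · x^4 has its unique global minimum at x* = 0 (since φ'(x) = 66x + 48x^3 = 0 only at x = 0 for real x with both coefficients positive, and φ → ∞ as |x| → ∞). At x* = 0, φ(0) = 0 and φ''(0) = 66. Laplace's method then gives
  I(n) ~ sqrt(2π / (n · φ''(0))) · e^(−n φ(0)) = sqrt(2π / (66n)) = sqrt(π/(33n)).
The 12 · x^4 term contributes only at subleading order (an O(1/n) relative correction).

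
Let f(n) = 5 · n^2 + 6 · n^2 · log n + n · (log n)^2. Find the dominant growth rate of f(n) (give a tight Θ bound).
f(n) ∈ Θ(n^2 · log n)

Compare the terms by growth order. For large n, n^a · (log n)^b dominates n^a' · (log n)^b' iff a > a', or (a = a' and b > b'). Ranking the 3 terms shows the dominant one is 6 · n^2 · log n. Hence f(n) ∈ Θ(n^2 · log n).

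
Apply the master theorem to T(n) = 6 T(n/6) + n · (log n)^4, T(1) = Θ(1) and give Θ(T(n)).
T(n) = Θ(n · (log n)^5)

Here log_6 6 = 1 and f(n) = n · (log n)^4 = Θ(n^(log_6 6) · (log n)^4). This is the extended Case 2 of the master theorem (f matches the critical exponent up to log factors), giving T(n) = Θ(n^(log_6 6) · (log n)^(4+1)) = Θ(n · (log n)^5).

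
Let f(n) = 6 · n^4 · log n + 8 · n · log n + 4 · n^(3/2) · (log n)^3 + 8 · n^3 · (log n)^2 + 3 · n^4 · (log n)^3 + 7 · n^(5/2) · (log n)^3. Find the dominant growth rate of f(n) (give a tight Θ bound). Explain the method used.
f(n) ∈ Θ(n^4 · (log n)^3)

Compare the terms by growth order. For large n, n^a · (log n)^b dominates n^a' · (log n)^b' iff a > a', or (a = a' and b > b'). Ranking the 6 terms shows the dominant one is 3 · n^4 · (log n)^3. Hence f(n) ∈ Θ(n^4 · (log n)^3).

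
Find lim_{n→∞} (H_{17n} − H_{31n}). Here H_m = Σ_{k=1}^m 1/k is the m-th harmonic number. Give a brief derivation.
lim = ln(17/31)

Euler-Maclaurin gives H_m = ln m + γ + 1/(2m) + O(1/m^2). The γ and O(1/m) terms cancel in the difference:
  H_{17n} − H_{31n} = ln(17n) − ln(31n) + O(1/n) = ln(17/31) + O(1/n).
Hence the limit is ln(17/31).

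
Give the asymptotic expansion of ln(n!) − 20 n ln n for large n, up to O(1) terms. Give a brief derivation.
ln(n!) − 20 n ln n = −19 n ln n − n + (1/2) ln(2π n) + O(1/n)

Stirling: ln((n)!) = n ln(n) − n + (1/2) ln(2π·n) + O(1/n).
Here n ln(n) = n ln n.
Subtract 20n ln n: leading term is (1 − 20) n ln n = −19 n ln n. The next term is −n. Then the (1/2) ln(2π·n) correction.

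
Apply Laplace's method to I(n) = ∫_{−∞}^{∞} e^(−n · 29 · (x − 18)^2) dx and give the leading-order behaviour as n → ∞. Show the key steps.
I(n) = sqrt(π/(29n))

Here φ(x) = 29 · (x − 18)^2 has its unique minimum at x* = 18 with φ(x*) = 0 and φ''(x*) = 58. Laplace's method gives
  I(n) ~ e^(−n φ(x*)) · sqrt(2π / (n · φ''(x*))) = sqrt(2π / (58n)) = sqrt(π/(29n)).
This is exact: substituting u = (x − 18)·sqrt(29n) gives I(n) = (1/sqrt(29n)) ∫_{−∞}^{∞} e^(−u^2) du = sqrt(π/(29n)).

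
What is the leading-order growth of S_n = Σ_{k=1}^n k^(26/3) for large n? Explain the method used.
S_n ~ (3/29) · n^(29/3)

Integral comparison: Σ_{k=1}^n k^(26/3) = ∫_0^n x^(26/3) dx + O(n^(26/3)). The integral is n^(1 + 26/3) / (1 + 26/3) = n^((26+3)/3) / ((26+3)/3) = (3/29) · n^(29/3).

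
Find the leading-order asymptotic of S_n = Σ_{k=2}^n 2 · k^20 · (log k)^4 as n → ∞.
S_n ~ 2 · n^21 · (log n)^4 / 21

By integral comparison, S_n = ∫_1^n 2 · x^20 · (log x)^4 dx + O(n^20 · (log n)^4). For the integral, the leading term of ∫_1^n x^20 (log x)^4 dx is n^21/21 · (log n)^4 (by repeated integration by parts; each step lowers the log-exponent and produces a relatively O(1/log n) correction). Hence S_n ~ 2 · n^21 · (log n)^4 / 21.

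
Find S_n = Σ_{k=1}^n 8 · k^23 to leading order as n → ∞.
S_n ~ n^24 / 3

By integral comparison (Euler-Maclaurin), Σ_{k=1}^n 8 · k^23 = 8 · ∫_0^n x^23 dx + O(n^23) = 8 · n^24/24 = n^24 / 3 + O(n^23). (Equivalently, Faulhaber's formula gives the same leading term.)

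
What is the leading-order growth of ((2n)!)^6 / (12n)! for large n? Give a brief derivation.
((2n)!)^6/(12n)! ~ ((2π·2n)^(5/2) / sqrt(6)) · 6^(−6·2n)  →  0

Write N = 2n. Stirling: N! ~ sqrt(2π N)(N/e)^N and (6N)! ~ sqrt(2π·6N)·(6N/e)^(6N).
  (N!)^6/(6N)! ~ (2π N)^(6/2) (N/e)^(6N) / [sqrt(2π·6N) (6N/e)^(6N)]
     = (2π N)^(6/2) / sqrt(2π·6N) · (N/(6N))^(6N)
     = (2π N)^((6−1)/2) / sqrt(6) · 6^(−6N).
Since 6^6 > 1, the factor 6^(−6N) decays exponentially, so the ratio → 0. Substituting N = 2n gives the stated form.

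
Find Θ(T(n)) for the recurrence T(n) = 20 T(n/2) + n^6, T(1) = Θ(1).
T(n) = Θ(n^6)

log_2 20 ≈ 4.322. f(n) = n^6 dominates n^(log_2 20) since 6 > 4.322, and the regularity condition a·f(n/b) = 20·(n/2)^6 = (20/64)·n^6 ≤ c·f(n) holds with c = 20/64 ≈ 0.312 < 1. So this is Case 3: T(n) = Θ(f(n)) = Θ(n^6).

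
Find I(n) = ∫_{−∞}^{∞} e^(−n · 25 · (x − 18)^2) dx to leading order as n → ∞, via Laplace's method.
I(n) = sqrt(π/(25n))

Here φ(x) = 25 · (x − 18)^2 has its unique minimum at x* = 18 with φ(x*) = 0 and φ''(x*) = 50. Laplace's method gives
  I(n) ~ e^(−n φ(x*)) · sqrt(2π / (n · φ''(x*))) = sqrt(2π / (50n)) = sqrt(π/(25n)).
This is exact: substituting u = (x − 18)·sqrt(25n) gives I(n) = (1/sqrt(25n)) ∫_{−∞}^{∞} e^(−u^2) du = sqrt(π/(25n)).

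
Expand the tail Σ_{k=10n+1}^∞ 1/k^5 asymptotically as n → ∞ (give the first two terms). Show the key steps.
Σ_{k>10n} 1/k^5 = 1/(4 · (10n)^4) − 1/(2 · (10n)^5) + O(1/(10n)^6)

Compare to the integral: ∫_{10n}^∞ x^(−5) dx = [−x^(−4)/4]_{10n}^∞ = 1/((5−1)·(10n)^4). The Euler-Maclaurin correction adds −f(10n)/2 = −1/(2·(10n)^5). Euler-Maclaurin then gives
  Σ_{k>10n} 1/k^5 = ∫_{10n}^∞ dx/x^5 − 1/(2·(10n)^5) + O(1/(10n)^6).
(Equivalently this is ζ(5) − Σ_{k≤10n} 1/k^5.)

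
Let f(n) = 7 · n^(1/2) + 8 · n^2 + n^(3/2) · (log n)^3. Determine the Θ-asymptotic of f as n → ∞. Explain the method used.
f(n) ∈ Θ(n^2)

Compare the terms by growth order. For large n, n^a · (log n)^b dominates n^a' · (log n)^b' iff a > a', or (a = a' and b > b'). Ranking the 3 terms shows the dominant one is 8 · n^2. Hence f(n) ∈ Θ(n^2).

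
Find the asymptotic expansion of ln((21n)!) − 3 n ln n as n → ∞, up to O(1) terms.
ln((21n)!) − 3 n ln n = 18 n ln n + 21(ln 21 − 1) n + (1/2) ln(2π·21n) + O(1/n)

Stirling: ln((21n)!) = 21n ln(21n) − 21n + (1/2) ln(2π·21n) + O(1/n).
Expand 21n ln(21n) = 21n (ln n + ln 21) = 21n ln n + 21n ln 21.
Subtract 3n ln n: leading term is (21 − 3) n ln n = 18 n ln n. The next term is 21n ln 21 − 21n = 21(ln 21 − 1) n. Then the (1/2) ln(2π·21n) correction.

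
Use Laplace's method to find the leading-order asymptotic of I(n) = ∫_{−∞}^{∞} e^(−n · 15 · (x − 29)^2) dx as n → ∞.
I(n) = sqrt(π/(15n))

Here φ(x) = 15 · (x − 29)^2 has its unique minimum at x* = 29 with φ(x*) = 0 and φ''(x*) = 30. Laplace's method gives
  I(n) ~ e^(−n φ(x*)) · sqrt(2π / (n · φ''(x*))) = sqrt(2π / (30n)) = sqrt(π/(15n)).
This is exact: substituting u = (x − 29)·sqrt(15n) gives I(n) = (1/sqrt(15n)) ∫_{−∞}^{∞} e^(−u^2) du = sqrt(π/(15n)).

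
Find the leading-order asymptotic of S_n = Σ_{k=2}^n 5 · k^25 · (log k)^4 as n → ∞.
S_n ~ 5 · n^26 · (log n)^4 / 26

By integral comparison, S_n = ∫_1^n 5 · x^25 · (log x)^4 dx + O(n^25 · (log n)^4). For the integral, the leading term of ∫_1^n x^25 (log x)^4 dx is n^26/26 · (log n)^4 (by repeated integration by parts; each step lowers the log-exponent and produces a relatively O(1/log n) correction). Hence S_n ~ 5 · n^26 · (log n)^4 / 26.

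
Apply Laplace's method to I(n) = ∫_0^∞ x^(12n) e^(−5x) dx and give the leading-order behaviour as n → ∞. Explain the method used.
I(n) ~ (sqrt(2π·12n) / 5) · (12n/(5e))^(12n)

Write the integrand as exp(12n ln x − 5x) and set f(x) = 12n ln x − 5x. Then f'(x) = 12n/x − 5 = 0 at x* = 12n/5, and f''(x*) = −12n/x*^2 = −5^2/(12n). Laplace's method (interior maximum) gives
  I(n) ~ e^(f(x*)) · sqrt(2π / |f''(x*)|)
        = exp(12n ln(12n/5) − 12n) · sqrt(2π · 12n / 5^2)
        = (12n/5)^(12n) e^(−12n) · sqrt(2π·12n) / 5
        = (sqrt(2π·12n) / 5) · (12n/(5e))^(12n).
This matches Γ(12n+1)/5^(12n+1) with Stirling applied to Γ.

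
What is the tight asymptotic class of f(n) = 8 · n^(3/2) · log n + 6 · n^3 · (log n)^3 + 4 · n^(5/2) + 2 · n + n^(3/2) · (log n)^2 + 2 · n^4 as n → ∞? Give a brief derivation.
f(n) ∈ Θ(n^4)

Compare the terms by growth order. For large n, n^a · (log n)^b dominates n^a' · (log n)^b' iff a > a', or (a = a' and b > b'). Ranking the 6 terms shows the dominant one is 2 · n^4. Hence f(n) ∈ Θ(n^4).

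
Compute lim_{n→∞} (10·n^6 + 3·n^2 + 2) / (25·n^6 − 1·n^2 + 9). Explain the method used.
lim = 10/25 = 2/5

For large n the leading n^6 terms dominate both numerator and denominator. Dividing top and bottom by n^6, every other term tends to 0, leaving 10/25 = 2/5.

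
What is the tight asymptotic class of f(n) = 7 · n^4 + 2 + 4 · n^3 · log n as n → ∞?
f(n) ∈ Θ(n^4)

Compare the terms by growth order. For large n, n^a · (log n)^b dominates n^a' · (log n)^b' iff a > a', or (a = a' and b > b'). Ranking the 3 terms shows the dominant one is 7 · n^4. Hence f(n) ∈ Θ(n^4).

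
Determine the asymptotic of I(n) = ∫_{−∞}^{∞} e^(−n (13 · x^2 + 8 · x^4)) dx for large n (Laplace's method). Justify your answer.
I(n) ~ sqrt(π/(13n))

φ(x) = 13 · x^2 + 8 · x^4 has its unique global minimum at x* = 0 (since φ'(x) = 26x + 32x^3 = 0 only at x = 0 for real x with both coefficients positive, and φ → ∞ as |x| → ∞). At x* = 0, φ(0) = 0 and φ''(0) = 26. Laplace's method then gives
  I(n) ~ sqrt(2π / (n · φ''(0))) · e^(−n φ(0)) = sqrt(2π / (26n)) = sqrt(π/(13n)).
The 8 · x^4 term contributes only at subleading order (an O(1/n) relative correction).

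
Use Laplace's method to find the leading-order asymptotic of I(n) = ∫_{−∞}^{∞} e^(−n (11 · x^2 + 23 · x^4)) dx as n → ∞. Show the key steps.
I(n) ~ sqrt(π/(11n))

φ(x) = 11 · x^2 + 23 · x^4 has its unique global minimum at x* = 0 (since φ'(x) = 22x + 92x^3 = 0 only at x = 0 for real x with both coefficients positive, and φ → ∞ as |x| → ∞). At x* = 0, φ(0) = 0 and φ''(0) = 22. Laplace's method then gives
  I(n) ~ sqrt(2π / (n · φ''(0))) · e^(−n φ(0)) = sqrt(2π / (22n)) = sqrt(π/(11n)).
The 23 · x^4 term contributes only at subleading order (an O(1/n) relative correction).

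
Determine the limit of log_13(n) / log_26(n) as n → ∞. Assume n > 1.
lim = ln(26) / ln(13) = log_13(26)

Change of base: log_13(n) = ln n / ln 13 and log_26(n) = ln n / ln 26. The ratio is (ln n / ln 13) · (ln 26 / ln n) = ln 26 / ln 13, a constant independent of n. So the limit is ln 26 / ln 13 = log_13(26).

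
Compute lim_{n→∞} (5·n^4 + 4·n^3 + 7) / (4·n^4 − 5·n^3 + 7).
lim = 5/4

For large n the leading n^4 terms dominate both numerator and denominator. Dividing top and bottom by n^4, every other term tends to 0, leaving 5/4.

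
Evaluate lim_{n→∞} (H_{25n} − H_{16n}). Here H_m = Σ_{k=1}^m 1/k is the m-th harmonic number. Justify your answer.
lim = ln(25/16)

Euler-Maclaurin gives H_m = ln m + γ + 1/(2m) + O(1/m^2). The γ and O(1/m) terms cancel in the difference:
  H_{25n} − H_{16n} = ln(25n) − ln(16n) + O(1/n) = ln(25/16) + O(1/n).
Hence the limit is ln(25/16).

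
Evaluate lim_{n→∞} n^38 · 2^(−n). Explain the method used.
lim = 0

Exponentials with base > 1 dominate every fixed polynomial: for any fixed c, n^c / 2^n → 0 as n → ∞ (e.g. by the ratio test, or by writing 2^n = e^(n ln 2) and noting e^(n ln 2) / n^c → ∞). Hence n^38 · 2^(−n) = n^38 / 2^n → 0.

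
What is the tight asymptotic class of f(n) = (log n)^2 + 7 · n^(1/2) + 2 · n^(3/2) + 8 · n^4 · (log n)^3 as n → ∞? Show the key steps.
f(n) ∈ Θ(n^4 · (log n)^3)

Compare the terms by growth order. For large n, n^a · (log n)^b dominates n^a' · (log n)^b' iff a > a', or (a = a' and b > b'). Ranking the 4 terms shows the dominant one is 8 · n^4 · (log n)^3. Hence f(n) ∈ Θ(n^4 · (log n)^3).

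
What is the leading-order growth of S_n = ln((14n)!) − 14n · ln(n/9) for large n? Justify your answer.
S_n ~ 14n · (ln 126 − 1) + O(ln n)

Stirling: ln((14n)!) = 14n ln(14n) − 14n + O(ln n).
  S_n = 14n ln(14n) − 14n − 14n ln(n/9) + O(ln n)
      = 14n ln(14n) − 14n ln n + 14n ln 9 − 14n + O(ln n)
      = 14n ln 14 + 14n ln 9 − 14n + O(ln n)
      = 14n (ln 126 − 1) + O(ln n).
Numerically ln(126) − 1 ≈ 3.8363.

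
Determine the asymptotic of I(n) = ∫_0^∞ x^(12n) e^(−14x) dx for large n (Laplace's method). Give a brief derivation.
I(n) ~ (sqrt(2π·12n) / 14) · (12n/(14e))^(12n)

Write the integrand as exp(12n ln x − 14x) and set f(x) = 12n ln x − 14x. Then f'(x) = 12n/x − 14 = 0 at x* = 12n/14, and f''(x*) = −12n/x*^2 = −14^2/(12n). Laplace's method (interior maximum) gives
  I(n) ~ e^(f(x*)) · sqrt(2π / |f''(x*)|)
        = exp(12n ln(12n/14) − 12n) · sqrt(2π · 12n / 14^2)
        = (12n/14)^(12n) e^(−12n) · sqrt(2π·12n) / 14
        = (sqrt(2π·12n) / 14) · (12n/(14e))^(12n).
This matches Γ(12n+1)/14^(12n+1) with Stirling applied to Γ.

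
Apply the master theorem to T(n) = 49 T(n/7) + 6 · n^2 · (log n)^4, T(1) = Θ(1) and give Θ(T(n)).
T(n) = Θ(n^2 · (log n)^5)

Here log_7 49 = 2 and f(n) = 6 · n^2 · (log n)^4 = Θ(n^(log_7 49) · (log n)^4). This is the extended Case 2 of the master theorem (f matches the critical exponent up to log factors), giving T(n) = Θ(n^(log_7 49) · (log n)^(4+1)) = Θ(n^2 · (log n)^5).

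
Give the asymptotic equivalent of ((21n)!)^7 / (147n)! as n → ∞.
((21n)!)^7/(147n)! ~ ((2π·21n)^(6/2) / sqrt(7)) · 7^(−7·21n)  →  0

Write N = 21n. Stirling: N! ~ sqrt(2π N)(N/e)^N and (7N)! ~ sqrt(2π·7N)·(7N/e)^(7N).
  (N!)^7/(7N)! ~ (2π N)^(7/2) (N/e)^(7N) / [sqrt(2π·7N) (7N/e)^(7N)]
     = (2π N)^(7/2) / sqrt(2π·7N) · (N/(7N))^(7N)
     = (2π N)^((7−1)/2) / sqrt(7) · 7^(−7N).
Since 7^7 > 1, the factor 7^(−7N) decays exponentially, so the ratio → 0. Substituting N = 21n gives the stated form.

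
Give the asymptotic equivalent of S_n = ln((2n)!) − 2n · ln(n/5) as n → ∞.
S_n ~ 2n · (ln 10 − 1) + O(ln n)

Stirling: ln((2n)!) = 2n ln(2n) − 2n + O(ln n).
  S_n = 2n ln(2n) − 2n − 2n ln(n/5) + O(ln n)
      = 2n ln(2n) − 2n ln n + 2n ln 5 − 2n + O(ln n)
      = 2n ln 2 + 2n ln 5 − 2n + O(ln n)
      = 2n (ln 10 − 1) + O(ln n).
Numerically ln(10) − 1 ≈ 1.3026.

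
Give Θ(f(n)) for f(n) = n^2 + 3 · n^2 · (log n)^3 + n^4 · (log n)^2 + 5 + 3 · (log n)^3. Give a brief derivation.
f(n) ∈ Θ(n^4 · (log n)^2)

Compare the terms by growth order. For large n, n^a · (log n)^b dominates n^a' · (log n)^b' iff a > a', or (a = a' and b > b'). Ranking the 5 terms shows the dominant one is n^4 · (log n)^2. Hence f(n) ∈ Θ(n^4 · (log n)^2).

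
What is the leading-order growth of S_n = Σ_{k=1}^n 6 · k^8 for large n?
S_n ~ 2 · n^9 / 3

By integral comparison (Euler-Maclaurin), Σ_{k=1}^n 6 · k^8 = 6 · ∫_0^n x^8 dx + O(n^8) = 6 · n^9/9 = 2 · n^9 / 3 + O(n^8). (Equivalently, Faulhaber's formula gives the same leading term.)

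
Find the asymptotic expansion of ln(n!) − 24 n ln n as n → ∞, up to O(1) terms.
ln(n!) − 24 n ln n = −23 n ln n − n + (1/2) ln(2π n) + O(1/n)

Stirling: ln((n)!) = n ln(n) − n + (1/2) ln(2π·n) + O(1/n).
Here n ln(n) = n ln n.
Subtract 24n ln n: leading term is (1 − 24) n ln n = −23 n ln n. The next term is −n. Then the (1/2) ln(2π·n) correction.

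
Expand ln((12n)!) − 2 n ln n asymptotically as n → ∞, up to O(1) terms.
ln((12n)!) − 2 n ln n = 10 n ln n + 12(ln 12 − 1) n + (1/2) ln(2π·12n) + O(1/n)

Stirling: ln((12n)!) = 12n ln(12n) − 12n + (1/2) ln(2π·12n) + O(1/n).
Expand 12n ln(12n) = 12n (ln n + ln 12) = 12n ln n + 12n ln 12.
Subtract 2n ln n: leading term is (12 − 2) n ln n = 10 n ln n. The next term is 12n ln 12 − 12n = 12(ln 12 − 1) n. Then the (1/2) ln(2π·12n) correction.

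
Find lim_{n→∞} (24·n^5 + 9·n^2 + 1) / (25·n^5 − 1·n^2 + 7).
lim = 24/25

For large n the leading n^5 terms dominate both numerator and denominator. Dividing top and bottom by n^5, every other term tends to 0, leaving 24/25.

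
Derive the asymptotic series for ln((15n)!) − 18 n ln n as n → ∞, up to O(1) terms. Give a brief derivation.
ln((15n)!) − 18 n ln n = −3 n ln n + 15(ln 15 − 1) n + (1/2) ln(2π·15n) + O(1/n)

Stirling: ln((15n)!) = 15n ln(15n) − 15n + (1/2) ln(2π·15n) + O(1/n).
Expand 15n ln(15n) = 15n (ln n + ln 15) = 15n ln n + 15n ln 15.
Subtract 18n ln n: leading term is (15 − 18) n ln n = −3 n ln n. The next term is 15n ln 15 − 15n = 15(ln 15 − 1) n. Then the (1/2) ln(2π·15n) correction.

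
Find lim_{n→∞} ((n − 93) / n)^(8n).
lim = e^(−744)

Rewrite as (1 − 93/n)^(8n). By the standard limit (1 + x/n)^n → e^x, we have (1 − 93/n)^n → e^(−93), and raising to the 8th power gives e^(−744).
More precisely, ln[(1 − 93/n)^(8n)] = 8n · ln(1 − 93/n) = 8n · (-93/n + O(1/n^2)) = -744 + O(1/n) → -744.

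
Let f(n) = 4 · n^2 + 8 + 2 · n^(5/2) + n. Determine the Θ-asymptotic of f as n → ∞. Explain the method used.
f(n) ∈ Θ(n^(5/2))

Compare the terms by growth order. For large n, n^a · (log n)^b dominates n^a' · (log n)^b' iff a > a', or (a = a' and b > b'). Ranking the 4 terms shows the dominant one is 2 · n^(5/2). Hence f(n) ∈ Θ(n^(5/2)).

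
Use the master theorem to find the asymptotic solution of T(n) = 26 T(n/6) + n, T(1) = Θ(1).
T(n) = Θ(n^(log_6 26))

Master theorem: compare f(n) = n to n^(log_6 26) where log_6 26 ≈ 1.818. Since 1 < log_6 26, we have f(n) = O(n^(log_6 26 − ε)) for some ε > 0 — Case 1. Hence T(n) = Θ(n^(log_6 26)).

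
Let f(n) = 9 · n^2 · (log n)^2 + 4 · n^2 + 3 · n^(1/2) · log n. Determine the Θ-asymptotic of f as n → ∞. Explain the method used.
f(n) ∈ Θ(n^2 · (log n)^2)

Compare the terms by growth order. For large n, n^a · (log n)^b dominates n^a' · (log n)^b' iff a > a', or (a = a' and b > b'). Ranking the 3 terms shows the dominant one is 9 · n^2 · (log n)^2. Hence f(n) ∈ Θ(n^2 · (log n)^2).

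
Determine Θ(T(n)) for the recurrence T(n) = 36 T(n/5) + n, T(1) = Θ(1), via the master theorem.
T(n) = Θ(n^(log_5 36))

Master theorem: compare f(n) = n to n^(log_5 36) where log_5 36 ≈ 2.227. Since 1 < log_5 36, we have f(n) = O(n^(log_5 36 − ε)) for some ε > 0 — Case 1. Hence T(n) = Θ(n^(log_5 36)).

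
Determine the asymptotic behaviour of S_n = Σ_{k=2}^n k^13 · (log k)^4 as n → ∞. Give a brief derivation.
S_n ~ n^14 · (log n)^4 / 14

By integral comparison, S_n = ∫_1^n x^13 · (log x)^4 dx + O(n^13 · (log n)^4). For the integral, the leading term of ∫_1^n x^13 (log x)^4 dx is n^14/14 · (log n)^4 (by repeated integration by parts; each step lowers the log-exponent and produces a relatively O(1/log n) correction). Hence S_n ~ n^14 · (log n)^4 / 14.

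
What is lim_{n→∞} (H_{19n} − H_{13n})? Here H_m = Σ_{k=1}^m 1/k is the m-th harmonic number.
lim = ln(19/13)

Euler-Maclaurin gives H_m = ln m + γ + 1/(2m) + O(1/m^2). The γ and O(1/m) terms cancel in the difference:
  H_{19n} − H_{13n} = ln(19n) − ln(13n) + O(1/n) = ln(19/13) + O(1/n).
Hence the limit is ln(19/13).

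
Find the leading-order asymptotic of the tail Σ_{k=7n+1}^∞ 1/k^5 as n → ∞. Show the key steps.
Σ_{k>7n} 1/k^5 ~ 1/(4 · (7n)^4)

Compare to the integral: ∫_{7n}^∞ x^(−5) dx = [−x^(−4)/4]_{7n}^∞ = 1/((5−1)·(7n)^4). Euler-Maclaurin then gives
  Σ_{k>7n} 1/k^5 = ∫_{7n}^∞ dx/x^5 − 1/(2·(7n)^5) + O(1/(7n)^6).
(Equivalently this is ζ(5) − Σ_{k≤7n} 1/k^5.)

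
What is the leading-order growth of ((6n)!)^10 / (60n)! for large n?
((6n)!)^10/(60n)! ~ ((2π·6n)^(9/2) / sqrt(10)) · 10^(−10·6n)  →  0

Write N = 6n. Stirling: N! ~ sqrt(2π N)(N/e)^N and (10N)! ~ sqrt(2π·10N)·(10N/e)^(10N).
  (N!)^10/(10N)! ~ (2π N)^(10/2) (N/e)^(10N) / [sqrt(2π·10N) (10N/e)^(10N)]
     = (2π N)^(10/2) / sqrt(2π·10N) · (N/(10N))^(10N)
     = (2π N)^((10−1)/2) / sqrt(10) · 10^(−10N).
Since 10^10 > 1, the factor 10^(−10N) decays exponentially, so the ratio → 0. Substituting N = 6n gives the stated form.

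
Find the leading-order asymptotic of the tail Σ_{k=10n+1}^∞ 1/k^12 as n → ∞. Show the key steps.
Σ_{k>10n} 1/k^12 ~ 1/(11 · (10n)^11)

Compare to the integral: ∫_{10n}^∞ x^(−12) dx = [−x^(−11)/11]_{10n}^∞ = 1/((12−1)·(10n)^11). Euler-Maclaurin then gives
  Σ_{k>10n} 1/k^12 = ∫_{10n}^∞ dx/x^12 − 1/(2·(10n)^12) + O(1/(10n)^13).
(Equivalently this is ζ(12) − Σ_{k≤10n} 1/k^12.)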